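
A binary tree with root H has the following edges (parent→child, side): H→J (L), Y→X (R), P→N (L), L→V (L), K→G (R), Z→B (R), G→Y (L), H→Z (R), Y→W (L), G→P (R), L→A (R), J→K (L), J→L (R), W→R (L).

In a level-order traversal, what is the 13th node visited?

Level-order visits nodes level by level from the root, left to right within each level.
Level 0: H
Level 1: J, Z
Level 2: K, L, B
Level 3: G, V, A
Level 4: Y, P
Level 5: W, X, N
Level 6: R
Full level-order sequence: H, J, Z, K, L, B, G, V, A, Y, P, W, X, N, R.

X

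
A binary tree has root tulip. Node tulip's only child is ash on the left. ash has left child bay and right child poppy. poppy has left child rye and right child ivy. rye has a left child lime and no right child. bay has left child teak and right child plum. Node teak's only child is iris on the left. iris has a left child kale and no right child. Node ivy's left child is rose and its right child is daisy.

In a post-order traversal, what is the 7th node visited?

rye

Post-order visits the left subtree, then the right subtree, then the node.
At tulip: go left to ash.
  At ash: go left to bay.
    At bay: go left to teak.
      At teak: go left to iris.
        At iris: go left to kale.
          kale is a leaf — visit kale.
        At iris: no right child.
        Visit iris.
      At teak: no right child.
      Visit teak.
    At bay: go right to plum.
      plum is a leaf — visit plum.
    Visit bay.
  At ash: go right to poppy.
    At poppy: go left to rye.
      At rye: go left to lime.
        lime is a leaf — visit lime.
      At rye: no right child.
      Visit rye.
    At poppy: go right to ivy.
      At ivy: go left to rose.
        rose is a leaf — visit rose.
      At ivy: go right to daisy.
        daisy is a leaf — visit daisy.
      Visit ivy.
    Visit poppy.
  Visit ash.
At tulip: no right child.
Visit tulip.
Full post-order sequence: kale, iris, teak, plum, bay, lime, rye, rose, daisy, ivy, poppy, ash, tulip.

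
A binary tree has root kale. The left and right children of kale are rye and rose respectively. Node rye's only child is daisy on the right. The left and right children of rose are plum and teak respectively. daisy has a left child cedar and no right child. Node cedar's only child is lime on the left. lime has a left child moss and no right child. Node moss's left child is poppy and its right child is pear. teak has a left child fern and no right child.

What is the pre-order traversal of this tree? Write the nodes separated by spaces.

Pre-order visits the node, then its left subtree, then its right subtree.
Visit kale.
At kale: go left to rye.
  Visit rye.
  At rye: no left child.
  At rye: go right to daisy.
    Visit daisy.
    At daisy: go left to cedar.
      Visit cedar.
      At cedar: go left to lime.
        Visit lime.
        At lime: go left to moss.
          Visit moss.
          At moss: go left to poppy.
            poppy is a leaf — visit poppy.
          At moss: go right to pear.
            pear is a leaf — visit pear.
        At lime: no right child.
      At cedar: no right child.
    At daisy: no right child.
At kale: go right to rose.
  Visit rose.
  At rose: go left to plum.
    plum is a leaf — visit plum.
  At rose: go right to teak.
    Visit teak.
    At teak: go left to fern.
      fern is a leaf — visit fern.
    At teak: no right child.

kale rye daisy cedar lime moss poppy pear rose plum teak fern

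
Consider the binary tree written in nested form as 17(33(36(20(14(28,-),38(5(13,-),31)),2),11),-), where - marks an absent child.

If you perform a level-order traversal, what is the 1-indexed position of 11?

4

Level-order visits nodes level by level from the root, left to right within each level.
Level 0: 17
Level 1: 33
Level 2: 36, 11
Level 3: 20, 2
Level 4: 14, 38
Level 5: 28, 5, 31
Level 6: 13
Full level-order sequence: 17, 33, 36, 11, 20, 2, 14, 38, 28, 5, 31, 13.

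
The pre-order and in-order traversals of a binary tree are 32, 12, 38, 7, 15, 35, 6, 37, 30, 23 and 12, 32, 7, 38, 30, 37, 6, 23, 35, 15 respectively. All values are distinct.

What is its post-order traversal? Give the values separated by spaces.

The first element of pre-order is the root; it splits in-order into left and right subtrees.
Root 32: left subtree has 1 node {12}, right has 8 {7, 38, 30, 37, 6, 23, 35, 15}.
  Root 38: left subtree has 1 node {7}, right has 6 {30, 37, 6, 23, 35, 15}.
    Root 15: left subtree has 5 nodes {30, 37, 6, 23, 35}, right has 0 { }.
      Root 35: left subtree has 4 nodes {30, 37, 6, 23}, right has 0 { }.
        Root 6: left subtree has 2 nodes {30, 37}, right has 1 {23}.
          Root 37: left subtree has 1 node {30}, right has 0 { }.

12 7 30 37 23 6 35 15 38 32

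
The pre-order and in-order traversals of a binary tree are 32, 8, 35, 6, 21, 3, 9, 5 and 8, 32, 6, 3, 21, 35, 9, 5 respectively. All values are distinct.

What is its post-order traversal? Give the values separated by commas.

The first element of pre-order is the root; it splits in-order into left and right subtrees.
Root 32: left subtree has 1 node {8}, right has 6 {6, 3, 21, 35, 9, 5}.
  Root 35: left subtree has 3 nodes {6, 3, 21}, right has 2 {9, 5}.
    Root 6: left subtree has 0 nodes { }, right has 2 {3, 21}.
      Root 21: left subtree has 1 node {3}, right has 0 { }.
    Root 9: left subtree has 0 nodes { }, right has 1 {5}.

8, 3, 21, 6, 5, 9, 35, 32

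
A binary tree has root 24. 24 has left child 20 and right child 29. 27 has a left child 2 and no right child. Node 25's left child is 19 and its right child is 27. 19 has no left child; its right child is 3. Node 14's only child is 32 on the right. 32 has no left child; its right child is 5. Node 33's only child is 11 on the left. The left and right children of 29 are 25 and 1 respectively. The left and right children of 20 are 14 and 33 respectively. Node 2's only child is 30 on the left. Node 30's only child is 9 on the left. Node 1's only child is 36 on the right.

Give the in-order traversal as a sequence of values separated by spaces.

14 32 5 20 11 33 24 19 3 25 9 30 2 27 29 1 36

In-order visits the left subtree, then the node, then the right subtree.
At 24: go left to 20.
  At 20: go left to 14.
    At 14: no left child.
    Visit 14.
    At 14: go right to 32.
      At 32: no left child.
      Visit 32.
      At 32: go right to 5.
        5 is a leaf — visit 5.
  Visit 20.
  At 20: go right to 33.
    At 33: go left to 11.
      11 is a leaf — visit 11.
    Visit 33.
    At 33: no right child.
Visit 24.
At 24: go right to 29.
  At 29: go left to 25.
    At 25: go left to 19.
      At 19: no left child.
      Visit 19.
      At 19: go right to 3.
        3 is a leaf — visit 3.
    Visit 25.
    At 25: go right to 27.
      At 27: go left to 2.
        At 2: go left to 30.
          At 30: go left to 9.
            9 is a leaf — visit 9.
          Visit 30.
          At 30: no right child.
        Visit 2.
        At 2: no right child.
      Visit 27.
      At 27: no right child.
  Visit 29.
  At 29: go right to 1.
    At 1: no left child.
    Visit 1.
    At 1: go right to 36.
      36 is a leaf — visit 36.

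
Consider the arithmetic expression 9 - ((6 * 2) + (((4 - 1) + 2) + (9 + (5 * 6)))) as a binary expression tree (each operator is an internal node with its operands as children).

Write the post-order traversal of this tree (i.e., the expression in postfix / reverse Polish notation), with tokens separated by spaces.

Post-order on an expression tree gives postfix notation: for each operator, emit left operand, right operand, then the operator.

9 6 2 * 4 1 - 2 + 9 5 6 * + + + -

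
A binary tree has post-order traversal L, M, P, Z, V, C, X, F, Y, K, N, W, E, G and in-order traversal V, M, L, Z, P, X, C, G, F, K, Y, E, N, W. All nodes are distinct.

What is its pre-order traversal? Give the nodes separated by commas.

G, X, V, Z, M, L, P, C, E, K, F, Y, W, N

The last element of post-order is the root; it splits in-order into left and right subtrees.
Root G: left subtree has 7 nodes {V, M, L, Z, P, X, C}, right has 6 {F, K, Y, E, N, W}.
  Root X: left subtree has 5 nodes {V, M, L, Z, P}, right has 1 {C}.
    Root V: left subtree has 0 nodes { }, right has 4 {M, L, Z, P}.
      Root Z: left subtree has 2 nodes {M, L}, right has 1 {P}.
        Root M: left subtree has 0 nodes { }, right has 1 {L}.
  Root E: left subtree has 3 nodes {F, K, Y}, right has 2 {N, W}.
    Root K: left subtree has 1 node {F}, right has 1 {Y}.
    Root W: left subtree has 1 node {N}, right has 0 { }.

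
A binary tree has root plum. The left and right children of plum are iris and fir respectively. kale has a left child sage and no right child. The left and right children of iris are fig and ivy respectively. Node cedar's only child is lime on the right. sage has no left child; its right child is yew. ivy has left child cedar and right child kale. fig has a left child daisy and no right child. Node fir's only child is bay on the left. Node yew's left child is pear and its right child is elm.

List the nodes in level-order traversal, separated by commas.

Level-order visits nodes level by level from the root, left to right within each level.
Level 0: plum
Level 1: iris, fir
Level 2: fig, ivy, bay
Level 3: daisy, cedar, kale
Level 4: lime, sage
Level 5: yew
Level 6: pear, elm

plum, iris, fir, fig, ivy, bay, daisy, cedar, kale, lime, sage, yew, pear, elm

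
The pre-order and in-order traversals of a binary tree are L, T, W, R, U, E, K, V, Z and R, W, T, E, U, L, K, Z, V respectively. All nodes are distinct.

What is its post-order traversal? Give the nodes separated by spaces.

R W E U T Z V K L

The first element of pre-order is the root; it splits in-order into left and right subtrees.
Root L: left subtree has 5 nodes {R, W, T, E, U}, right has 3 {K, Z, V}.
  Root T: left subtree has 2 nodes {R, W}, right has 2 {E, U}.
    Root W: left subtree has 1 node {R}, right has 0 { }.
    Root U: left subtree has 1 node {E}, right has 0 { }.
  Root K: left subtree has 0 nodes { }, right has 2 {Z, V}.
    Root V: left subtree has 1 node {Z}, right has 0 { }.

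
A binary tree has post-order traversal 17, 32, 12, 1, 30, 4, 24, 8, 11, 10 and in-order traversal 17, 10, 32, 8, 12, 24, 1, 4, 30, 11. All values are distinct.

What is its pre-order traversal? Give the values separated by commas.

The last element of post-order is the root; it splits in-order into left and right subtrees.
Root 10: left subtree has 1 node {17}, right has 8 {32, 8, 12, 24, 1, 4, 30, 11}.
  Root 11: left subtree has 7 nodes {32, 8, 12, 24, 1, 4, 30}, right has 0 { }.
    Root 8: left subtree has 1 node {32}, right has 5 {12, 24, 1, 4, 30}.
      Root 24: left subtree has 1 node {12}, right has 3 {1, 4, 30}.
        Root 4: left subtree has 1 node {1}, right has 1 {30}.

10, 17, 11, 8, 32, 24, 12, 4, 1, 30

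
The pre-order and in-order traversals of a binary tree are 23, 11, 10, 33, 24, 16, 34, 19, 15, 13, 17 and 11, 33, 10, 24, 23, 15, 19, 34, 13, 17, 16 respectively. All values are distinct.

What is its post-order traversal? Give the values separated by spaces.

The first element of pre-order is the root; it splits in-order into left and right subtrees.
Root 23: left subtree has 4 nodes {11, 33, 10, 24}, right has 6 {15, 19, 34, 13, 17, 16}.
  Root 11: left subtree has 0 nodes { }, right has 3 {33, 10, 24}.
    Root 10: left subtree has 1 node {33}, right has 1 {24}.
  Root 16: left subtree has 5 nodes {15, 19, 34, 13, 17}, right has 0 { }.
    Root 34: left subtree has 2 nodes {15, 19}, right has 2 {13, 17}.
      Root 19: left subtree has 1 node {15}, right has 0 { }.
      Root 13: left subtree has 0 nodes { }, right has 1 {17}.

33 24 10 11 15 19 17 13 34 16 23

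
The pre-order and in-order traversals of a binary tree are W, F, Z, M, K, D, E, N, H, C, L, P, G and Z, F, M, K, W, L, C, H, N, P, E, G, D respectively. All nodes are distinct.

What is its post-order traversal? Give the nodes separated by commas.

Z, K, M, F, L, C, H, P, N, G, E, D, W

The first element of pre-order is the root; it splits in-order into left and right subtrees.
Root W: left subtree has 4 nodes {Z, F, M, K}, right has 8 {L, C, H, N, P, E, G, D}.
  Root F: left subtree has 1 node {Z}, right has 2 {M, K}.
    Root M: left subtree has 0 nodes { }, right has 1 {K}.
  Root D: left subtree has 7 nodes {L, C, H, N, P, E, G}, right has 0 { }.
    Root E: left subtree has 5 nodes {L, C, H, N, P}, right has 1 {G}.
      Root N: left subtree has 3 nodes {L, C, H}, right has 1 {P}.
        Root H: left subtree has 2 nodes {L, C}, right has 0 { }.
          Root C: left subtree has 1 node {L}, right has 0 { }.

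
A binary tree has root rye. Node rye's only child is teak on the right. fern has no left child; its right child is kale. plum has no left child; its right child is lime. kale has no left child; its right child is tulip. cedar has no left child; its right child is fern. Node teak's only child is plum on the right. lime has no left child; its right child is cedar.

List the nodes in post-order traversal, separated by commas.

tulip, kale, fern, cedar, lime, plum, teak, rye

Post-order visits the left subtree, then the right subtree, then the node.
At rye: no left child.
At rye: go right to teak.
  At teak: no left child.
  At teak: go right to plum.
    At plum: no left child.
    At plum: go right to lime.
      At lime: no left child.
      At lime: go right to cedar.
        At cedar: no left child.
        At cedar: go right to fern.
          At fern: no left child.
          At fern: go right to kale.
            At kale: no left child.
            At kale: go right to tulip.
              tulip is a leaf — visit tulip.
            Visit kale.
          Visit fern.
        Visit cedar.
      Visit lime.
    Visit plum.
  Visit teak.
Visit rye.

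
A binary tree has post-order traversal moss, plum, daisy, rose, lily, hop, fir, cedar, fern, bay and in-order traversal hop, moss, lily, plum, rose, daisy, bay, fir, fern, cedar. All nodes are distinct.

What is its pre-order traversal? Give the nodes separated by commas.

bay, hop, lily, moss, rose, plum, daisy, fern, fir, cedar

The last element of post-order is the root; it splits in-order into left and right subtrees.
Root bay: left subtree has 6 nodes {hop, moss, lily, plum, rose, daisy}, right has 3 {fir, fern, cedar}.
  Root hop: left subtree has 0 nodes { }, right has 5 {moss, lily, plum, rose, daisy}.
    Root lily: left subtree has 1 node {moss}, right has 3 {plum, rose, daisy}.
      Root rose: left subtree has 1 node {plum}, right has 1 {daisy}.
  Root fern: left subtree has 1 node {fir}, right has 1 {cedar}.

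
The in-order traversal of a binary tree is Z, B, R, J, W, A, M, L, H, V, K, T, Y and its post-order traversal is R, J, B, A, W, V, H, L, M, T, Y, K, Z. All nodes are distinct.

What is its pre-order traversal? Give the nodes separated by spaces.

Z K M W B J R A L H V Y T

The last element of post-order is the root; it splits in-order into left and right subtrees.
Root Z: left subtree has 0 nodes { }, right has 12 {B, R, J, W, A, M, L, H, V, K, T, Y}.
  Root K: left subtree has 9 nodes {B, R, J, W, A, M, L, H, V}, right has 2 {T, Y}.
    Root M: left subtree has 5 nodes {B, R, J, W, A}, right has 3 {L, H, V}.
      Root W: left subtree has 3 nodes {B, R, J}, right has 1 {A}.
        Root B: left subtree has 0 nodes { }, right has 2 {R, J}.
          Root J: left subtree has 1 node {R}, right has 0 { }.
      Root L: left subtree has 0 nodes { }, right has 2 {H, V}.
        Root H: left subtree has 0 nodes { }, right has 1 {V}.
    Root Y: left subtree has 1 node {T}, right has 0 { }.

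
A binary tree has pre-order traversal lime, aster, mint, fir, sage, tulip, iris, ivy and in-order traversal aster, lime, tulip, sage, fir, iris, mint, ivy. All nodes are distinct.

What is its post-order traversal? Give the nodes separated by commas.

aster, tulip, sage, iris, fir, ivy, mint, lime

The first element of pre-order is the root; it splits in-order into left and right subtrees.
Root lime: left subtree has 1 node {aster}, right has 6 {tulip, sage, fir, iris, mint, ivy}.
  Root mint: left subtree has 4 nodes {tulip, sage, fir, iris}, right has 1 {ivy}.
    Root fir: left subtree has 2 nodes {tulip, sage}, right has 1 {iris}.
      Root sage: left subtree has 1 node {tulip}, right has 0 { }.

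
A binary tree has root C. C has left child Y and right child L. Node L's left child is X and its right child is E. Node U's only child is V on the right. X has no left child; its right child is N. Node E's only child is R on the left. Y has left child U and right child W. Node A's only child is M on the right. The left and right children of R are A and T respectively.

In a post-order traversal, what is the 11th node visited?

Post-order visits the left subtree, then the right subtree, then the node.
At C: go left to Y.
  At Y: go left to U.
    At U: no left child.
    At U: go right to V.
      V is a leaf — visit V.
    Visit U.
  At Y: go right to W.
    W is a leaf — visit W.
  Visit Y.
At C: go right to L.
  At L: go left to X.
    At X: no left child.
    At X: go right to N.
      N is a leaf — visit N.
    Visit X.
  At L: go right to E.
    At E: go left to R.
      At R: go left to A.
        At A: no left child.
        At A: go right to M.
          M is a leaf — visit M.
        Visit A.
      At R: go right to T.
        T is a leaf — visit T.
      Visit R.
    At E: no right child.
    Visit E.
  Visit L.
Visit C.
Full post-order sequence: V, U, W, Y, N, X, M, A, T, R, E, L, C.

E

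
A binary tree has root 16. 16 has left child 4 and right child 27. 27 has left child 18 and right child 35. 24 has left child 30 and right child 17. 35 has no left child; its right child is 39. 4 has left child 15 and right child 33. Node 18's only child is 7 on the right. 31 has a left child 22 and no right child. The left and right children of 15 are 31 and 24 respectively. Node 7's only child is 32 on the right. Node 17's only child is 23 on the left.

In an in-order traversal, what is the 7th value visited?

In-order visits the left subtree, then the node, then the right subtree.
At 16: go left to 4.
  At 4: go left to 15.
    At 15: go left to 31.
      At 31: go left to 22.
        22 is a leaf — visit 22.
      Visit 31.
      At 31: no right child.
    Visit 15.
    At 15: go right to 24.
      At 24: go left to 30.
        30 is a leaf — visit 30.
      Visit 24.
      At 24: go right to 17.
        At 17: go left to 23.
          23 is a leaf — visit 23.
        Visit 17.
        At 17: no right child.
  Visit 4.
  At 4: go right to 33.
    33 is a leaf — visit 33.
Visit 16.
At 16: go right to 27.
  At 27: go left to 18.
    At 18: no left child.
    Visit 18.
    At 18: go right to 7.
      At 7: no left child.
      Visit 7.
      At 7: go right to 32.
        32 is a leaf — visit 32.
  Visit 27.
  At 27: go right to 35.
    At 35: no left child.
    Visit 35.
    At 35: go right to 39.
      39 is a leaf — visit 39.
Full in-order sequence: 22, 31, 15, 30, 24, 23, 17, 4, 33, 16, 18, 7, 32, 27, 35, 39.

17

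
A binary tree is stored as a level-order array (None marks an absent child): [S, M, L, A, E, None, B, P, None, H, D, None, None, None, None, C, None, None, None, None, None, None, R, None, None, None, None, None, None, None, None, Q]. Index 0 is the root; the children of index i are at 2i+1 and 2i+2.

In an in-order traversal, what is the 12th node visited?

In-order visits the left subtree, then the node, then the right subtree.
At S: go left to M.
  At M: go left to A.
    At A: go left to P.
      At P: go left to C.
        At C: go left to Q.
          Q is a leaf — visit Q.
        Visit C.
        At C: no right child.
      Visit P.
      At P: no right child.
    Visit A.
    At A: no right child.
  Visit M.
  At M: go right to E.
    At E: go left to H.
      H is a leaf — visit H.
    Visit E.
    At E: go right to D.
      At D: no left child.
      Visit D.
      At D: go right to R.
        R is a leaf — visit R.
Visit S.
At S: go right to L.
  At L: no left child.
  Visit L.
  At L: go right to B.
    B is a leaf — visit B.
Full in-order sequence: Q, C, P, A, M, H, E, D, R, S, L, B.

B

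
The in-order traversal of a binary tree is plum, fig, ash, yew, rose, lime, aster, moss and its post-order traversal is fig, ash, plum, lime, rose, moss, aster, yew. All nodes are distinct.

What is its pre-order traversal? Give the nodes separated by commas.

yew, plum, ash, fig, aster, rose, lime, moss

The last element of post-order is the root; it splits in-order into left and right subtrees.
Root yew: left subtree has 3 nodes {plum, fig, ash}, right has 4 {rose, lime, aster, moss}.
  Root plum: left subtree has 0 nodes { }, right has 2 {fig, ash}.
    Root ash: left subtree has 1 node {fig}, right has 0 { }.
  Root aster: left subtree has 2 nodes {rose, lime}, right has 1 {moss}.
    Root rose: left subtree has 0 nodes { }, right has 1 {lime}.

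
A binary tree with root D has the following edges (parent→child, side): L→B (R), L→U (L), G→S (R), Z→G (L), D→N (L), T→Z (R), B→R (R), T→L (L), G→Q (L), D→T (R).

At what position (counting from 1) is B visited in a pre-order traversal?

Pre-order visits the node, then its left subtree, then its right subtree.
Visit D.
At D: go left to N.
  N is a leaf — visit N.
At D: go right to T.
  Visit T.
  At T: go left to L.
    Visit L.
    At L: go left to U.
      U is a leaf — visit U.
    At L: go right to B.
      Visit B.
      At B: no left child.
      At B: go right to R.
        R is a leaf — visit R.
  At T: go right to Z.
    Visit Z.
    At Z: go left to G.
      Visit G.
      At G: go left to Q.
        Q is a leaf — visit Q.
      At G: go right to S.
        S is a leaf — visit S.
    At Z: no right child.
Full pre-order sequence: D, N, T, L, U, B, R, Z, G, Q, S.

6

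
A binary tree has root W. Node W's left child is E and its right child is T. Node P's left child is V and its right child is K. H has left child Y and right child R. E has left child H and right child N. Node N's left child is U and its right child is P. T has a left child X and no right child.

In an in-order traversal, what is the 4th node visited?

In-order visits the left subtree, then the node, then the right subtree.
At W: go left to E.
  At E: go left to H.
    At H: go left to Y.
      Y is a leaf — visit Y.
    Visit H.
    At H: go right to R.
      R is a leaf — visit R.
  Visit E.
  At E: go right to N.
    At N: go left to U.
      U is a leaf — visit U.
    Visit N.
    At N: go right to P.
      At P: go left to V.
        V is a leaf — visit V.
      Visit P.
      At P: go right to K.
        K is a leaf — visit K.
Visit W.
At W: go right to T.
  At T: go left to X.
    X is a leaf — visit X.
  Visit T.
  At T: no right child.
Full in-order sequence: Y, H, R, E, U, N, V, P, K, W, X, T.

E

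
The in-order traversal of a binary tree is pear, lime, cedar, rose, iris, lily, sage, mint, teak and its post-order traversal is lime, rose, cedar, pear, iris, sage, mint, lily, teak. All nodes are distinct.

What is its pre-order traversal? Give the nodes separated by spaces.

The last element of post-order is the root; it splits in-order into left and right subtrees.
Root teak: left subtree has 8 nodes {pear, lime, cedar, rose, iris, lily, sage, mint}, right has 0 { }.
  Root lily: left subtree has 5 nodes {pear, lime, cedar, rose, iris}, right has 2 {sage, mint}.
    Root iris: left subtree has 4 nodes {pear, lime, cedar, rose}, right has 0 { }.
      Root pear: left subtree has 0 nodes { }, right has 3 {lime, cedar, rose}.
        Root cedar: left subtree has 1 node {lime}, right has 1 {rose}.
    Root mint: left subtree has 1 node {sage}, right has 0 { }.

teak lily iris pear cedar lime rose mint sage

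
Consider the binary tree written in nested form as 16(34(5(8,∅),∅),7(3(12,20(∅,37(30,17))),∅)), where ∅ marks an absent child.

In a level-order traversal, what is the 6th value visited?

Level-order visits nodes level by level from the root, left to right within each level.
Level 0: 16
Level 1: 34, 7
Level 2: 5, 3
Level 3: 8, 12, 20
Level 4: 37
Level 5: 30, 17
Full level-order sequence: 16, 34, 7, 5, 3, 8, 12, 20, 37, 30, 17.

8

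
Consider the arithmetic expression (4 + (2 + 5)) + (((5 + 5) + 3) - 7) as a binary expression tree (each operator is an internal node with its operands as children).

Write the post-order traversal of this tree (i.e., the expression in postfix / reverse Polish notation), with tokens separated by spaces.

4 2 5 + + 5 5 + 3 + 7 - +

Post-order on an expression tree gives postfix notation: for each operator, emit left operand, right operand, then the operator.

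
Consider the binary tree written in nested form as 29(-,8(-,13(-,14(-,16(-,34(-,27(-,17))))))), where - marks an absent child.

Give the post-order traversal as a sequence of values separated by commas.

Post-order visits the left subtree, then the right subtree, then the node.
At 29: no left child.
At 29: go right to 8.
  At 8: no left child.
  At 8: go right to 13.
    At 13: no left child.
    At 13: go right to 14.
      At 14: no left child.
      At 14: go right to 16.
        At 16: no left child.
        At 16: go right to 34.
          At 34: no left child.
          At 34: go right to 27.
            At 27: no left child.
            At 27: go right to 17.
              17 is a leaf — visit 17.
            Visit 27.
          Visit 34.
        Visit 16.
      Visit 14.
    Visit 13.
  Visit 8.
Visit 29.

17, 27, 34, 16, 14, 13, 8, 29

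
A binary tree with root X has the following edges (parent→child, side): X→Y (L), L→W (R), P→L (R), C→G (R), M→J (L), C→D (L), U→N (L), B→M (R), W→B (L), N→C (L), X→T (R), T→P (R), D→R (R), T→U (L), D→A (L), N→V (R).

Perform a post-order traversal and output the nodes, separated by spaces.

Y A R D G C V N U J M B W L P T X

Post-order visits the left subtree, then the right subtree, then the node.
At X: go left to Y.
  Y is a leaf — visit Y.
At X: go right to T.
  At T: go left to U.
    At U: go left to N.
      At N: go left to C.
        At C: go left to D.
          At D: go left to A.
            A is a leaf — visit A.
          At D: go right to R.
            R is a leaf — visit R.
          Visit D.
        At C: go right to G.
          G is a leaf — visit G.
        Visit C.
      At N: go right to V.
        V is a leaf — visit V.
      Visit N.
    At U: no right child.
    Visit U.
  At T: go right to P.
    At P: no left child.
    At P: go right to L.
      At L: no left child.
      At L: go right to W.
        At W: go left to B.
          At B: no left child.
          At B: go right to M.
            At M: go left to J.
              J is a leaf — visit J.
            At M: no right child.
            Visit M.
          Visit B.
        At W: no right child.
        Visit W.
      Visit L.
    Visit P.
  Visit T.
Visit X.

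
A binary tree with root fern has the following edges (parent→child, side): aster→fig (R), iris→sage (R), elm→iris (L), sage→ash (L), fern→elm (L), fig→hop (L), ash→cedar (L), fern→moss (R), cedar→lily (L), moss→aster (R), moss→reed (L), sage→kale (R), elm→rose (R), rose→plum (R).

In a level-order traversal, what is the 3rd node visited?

Level-order visits nodes level by level from the root, left to right within each level.
Level 0: fern
Level 1: elm, moss
Level 2: iris, rose, reed, aster
Level 3: sage, plum, fig
Level 4: ash, kale, hop
Level 5: cedar
Level 6: lily
Full level-order sequence: fern, elm, moss, iris, rose, reed, aster, sage, plum, fig, ash, kale, hop, cedar, lily.

moss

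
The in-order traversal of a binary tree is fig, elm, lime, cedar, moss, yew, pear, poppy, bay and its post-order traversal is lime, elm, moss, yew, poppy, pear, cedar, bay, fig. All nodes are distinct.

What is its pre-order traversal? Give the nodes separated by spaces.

The last element of post-order is the root; it splits in-order into left and right subtrees.
Root fig: left subtree has 0 nodes { }, right has 8 {elm, lime, cedar, moss, yew, pear, poppy, bay}.
  Root bay: left subtree has 7 nodes {elm, lime, cedar, moss, yew, pear, poppy}, right has 0 { }.
    Root cedar: left subtree has 2 nodes {elm, lime}, right has 4 {moss, yew, pear, poppy}.
      Root elm: left subtree has 0 nodes { }, right has 1 {lime}.
      Root pear: left subtree has 2 nodes {moss, yew}, right has 1 {poppy}.
        Root yew: left subtree has 1 node {moss}, right has 0 { }.

fig bay cedar elm lime pear yew moss poppy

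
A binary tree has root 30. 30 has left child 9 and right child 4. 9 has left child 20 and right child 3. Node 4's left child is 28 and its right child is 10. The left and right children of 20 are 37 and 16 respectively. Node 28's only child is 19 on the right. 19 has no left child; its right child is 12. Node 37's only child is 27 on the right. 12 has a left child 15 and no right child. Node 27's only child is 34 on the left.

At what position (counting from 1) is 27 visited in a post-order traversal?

2

Post-order visits the left subtree, then the right subtree, then the node.
At 30: go left to 9.
  At 9: go left to 20.
    At 20: go left to 37.
      At 37: no left child.
      At 37: go right to 27.
        At 27: go left to 34.
          34 is a leaf — visit 34.
        At 27: no right child.
        Visit 27.
      Visit 37.
    At 20: go right to 16.
      16 is a leaf — visit 16.
    Visit 20.
  At 9: go right to 3.
    3 is a leaf — visit 3.
  Visit 9.
At 30: go right to 4.
  At 4: go left to 28.
    At 28: no left child.
    At 28: go right to 19.
      At 19: no left child.
      At 19: go right to 12.
        At 12: go left to 15.
          15 is a leaf — visit 15.
        At 12: no right child.
        Visit 12.
      Visit 19.
    Visit 28.
  At 4: go right to 10.
    10 is a leaf — visit 10.
  Visit 4.
Visit 30.
Full post-order sequence: 34, 27, 37, 16, 20, 3, 9, 15, 12, 19, 28, 10, 4, 30.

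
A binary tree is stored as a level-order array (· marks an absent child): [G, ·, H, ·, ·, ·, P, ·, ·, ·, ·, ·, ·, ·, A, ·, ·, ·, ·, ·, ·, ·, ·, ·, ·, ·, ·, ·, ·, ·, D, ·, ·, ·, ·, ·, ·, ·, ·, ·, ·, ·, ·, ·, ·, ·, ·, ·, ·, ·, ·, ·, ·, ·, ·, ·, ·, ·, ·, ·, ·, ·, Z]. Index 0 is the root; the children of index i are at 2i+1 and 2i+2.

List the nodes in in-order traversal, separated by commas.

G, H, P, A, D, Z

In-order visits the left subtree, then the node, then the right subtree.
At G: no left child.
Visit G.
At G: go right to H.
  At H: no left child.
  Visit H.
  At H: go right to P.
    At P: no left child.
    Visit P.
    At P: go right to A.
      At A: no left child.
      Visit A.
      At A: go right to D.
        At D: no left child.
        Visit D.
        At D: go right to Z.
          Z is a leaf — visit Z.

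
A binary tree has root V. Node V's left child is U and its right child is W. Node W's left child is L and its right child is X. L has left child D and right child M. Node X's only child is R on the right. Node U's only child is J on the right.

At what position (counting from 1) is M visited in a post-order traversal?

Post-order visits the left subtree, then the right subtree, then the node.
At V: go left to U.
  At U: no left child.
  At U: go right to J.
    J is a leaf — visit J.
  Visit U.
At V: go right to W.
  At W: go left to L.
    At L: go left to D.
      D is a leaf — visit D.
    At L: go right to M.
      M is a leaf — visit M.
    Visit L.
  At W: go right to X.
    At X: no left child.
    At X: go right to R.
      R is a leaf — visit R.
    Visit X.
  Visit W.
Visit V.
Full post-order sequence: J, U, D, M, L, R, X, W, V.

4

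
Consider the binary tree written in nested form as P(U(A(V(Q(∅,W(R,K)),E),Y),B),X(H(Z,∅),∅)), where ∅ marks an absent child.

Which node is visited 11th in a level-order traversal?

Level-order visits nodes level by level from the root, left to right within each level.
Level 0: P
Level 1: U, X
Level 2: A, B, H
Level 3: V, Y, Z
Level 4: Q, E
Level 5: W
Level 6: R, K
Full level-order sequence: P, U, X, A, B, H, V, Y, Z, Q, E, W, R, K.

E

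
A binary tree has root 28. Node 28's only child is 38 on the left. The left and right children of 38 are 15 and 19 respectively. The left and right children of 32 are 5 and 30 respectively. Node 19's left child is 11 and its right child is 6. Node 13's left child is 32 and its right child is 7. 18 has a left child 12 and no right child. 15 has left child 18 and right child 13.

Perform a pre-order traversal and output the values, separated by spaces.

28 38 15 18 12 13 32 5 30 7 19 11 6

Pre-order visits the node, then its left subtree, then its right subtree.
Visit 28.
At 28: go left to 38.
  Visit 38.
  At 38: go left to 15.
    Visit 15.
    At 15: go left to 18.
      Visit 18.
      At 18: go left to 12.
        12 is a leaf — visit 12.
      At 18: no right child.
    At 15: go right to 13.
      Visit 13.
      At 13: go left to 32.
        Visit 32.
        At 32: go left to 5.
          5 is a leaf — visit 5.
        At 32: go right to 30.
          30 is a leaf — visit 30.
      At 13: go right to 7.
        7 is a leaf — visit 7.
  At 38: go right to 19.
    Visit 19.
    At 19: go left to 11.
      11 is a leaf — visit 11.
    At 19: go right to 6.
      6 is a leaf — visit 6.
At 28: no right child.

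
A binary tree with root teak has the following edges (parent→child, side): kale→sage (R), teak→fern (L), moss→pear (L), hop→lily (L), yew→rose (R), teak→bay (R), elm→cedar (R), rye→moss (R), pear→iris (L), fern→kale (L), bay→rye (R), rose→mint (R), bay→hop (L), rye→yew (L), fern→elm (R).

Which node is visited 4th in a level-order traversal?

kale

Level-order visits nodes level by level from the root, left to right within each level.
Level 0: teak
Level 1: fern, bay
Level 2: kale, elm, hop, rye
Level 3: sage, cedar, lily, yew, moss
Level 4: rose, pear
Level 5: mint, iris
Full level-order sequence: teak, fern, bay, kale, elm, hop, rye, sage, cedar, lily, yew, moss, rose, pear, mint, iris.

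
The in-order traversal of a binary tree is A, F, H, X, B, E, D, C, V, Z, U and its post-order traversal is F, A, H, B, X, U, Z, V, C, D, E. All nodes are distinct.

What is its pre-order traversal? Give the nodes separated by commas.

The last element of post-order is the root; it splits in-order into left and right subtrees.
Root E: left subtree has 5 nodes {A, F, H, X, B}, right has 5 {D, C, V, Z, U}.
  Root X: left subtree has 3 nodes {A, F, H}, right has 1 {B}.
    Root H: left subtree has 2 nodes {A, F}, right has 0 { }.
      Root A: left subtree has 0 nodes { }, right has 1 {F}.
  Root D: left subtree has 0 nodes { }, right has 4 {C, V, Z, U}.
    Root C: left subtree has 0 nodes { }, right has 3 {V, Z, U}.
      Root V: left subtree has 0 nodes { }, right has 2 {Z, U}.
        Root Z: left subtree has 0 nodes { }, right has 1 {U}.

E, X, H, A, F, B, D, C, V, Z, U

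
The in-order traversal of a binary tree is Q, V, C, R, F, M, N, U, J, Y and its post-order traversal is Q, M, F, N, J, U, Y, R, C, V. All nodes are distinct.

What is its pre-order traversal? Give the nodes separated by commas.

The last element of post-order is the root; it splits in-order into left and right subtrees.
Root V: left subtree has 1 node {Q}, right has 8 {C, R, F, M, N, U, J, Y}.
  Root C: left subtree has 0 nodes { }, right has 7 {R, F, M, N, U, J, Y}.
    Root R: left subtree has 0 nodes { }, right has 6 {F, M, N, U, J, Y}.
      Root Y: left subtree has 5 nodes {F, M, N, U, J}, right has 0 { }.
        Root U: left subtree has 3 nodes {F, M, N}, right has 1 {J}.
          Root N: left subtree has 2 nodes {F, M}, right has 0 { }.
            Root F: left subtree has 0 nodes { }, right has 1 {M}.

V, Q, C, R, Y, U, N, F, M, J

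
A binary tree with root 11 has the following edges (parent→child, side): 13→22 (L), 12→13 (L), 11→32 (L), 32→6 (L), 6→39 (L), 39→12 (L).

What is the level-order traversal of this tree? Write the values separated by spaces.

Level-order visits nodes level by level from the root, left to right within each level.
Level 0: 11
Level 1: 32
Level 2: 6
Level 3: 39
Level 4: 12
Level 5: 13
Level 6: 22

11 32 6 39 12 13 22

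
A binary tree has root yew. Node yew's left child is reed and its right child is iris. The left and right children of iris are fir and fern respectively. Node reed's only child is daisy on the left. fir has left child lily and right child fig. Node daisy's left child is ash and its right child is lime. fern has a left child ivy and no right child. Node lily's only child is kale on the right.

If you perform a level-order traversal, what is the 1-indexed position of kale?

12

Level-order visits nodes level by level from the root, left to right within each level.
Level 0: yew
Level 1: reed, iris
Level 2: daisy, fir, fern
Level 3: ash, lime, lily, fig, ivy
Level 4: kale
Full level-order sequence: yew, reed, iris, daisy, fir, fern, ash, lime, lily, fig, ivy, kale.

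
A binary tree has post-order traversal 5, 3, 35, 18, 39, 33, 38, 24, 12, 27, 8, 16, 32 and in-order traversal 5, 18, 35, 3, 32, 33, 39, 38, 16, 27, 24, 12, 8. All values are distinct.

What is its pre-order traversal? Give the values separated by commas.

The last element of post-order is the root; it splits in-order into left and right subtrees.
Root 32: left subtree has 4 nodes {5, 18, 35, 3}, right has 8 {33, 39, 38, 16, 27, 24, 12, 8}.
  Root 18: left subtree has 1 node {5}, right has 2 {35, 3}.
    Root 35: left subtree has 0 nodes { }, right has 1 {3}.
  Root 16: left subtree has 3 nodes {33, 39, 38}, right has 4 {27, 24, 12, 8}.
    Root 38: left subtree has 2 nodes {33, 39}, right has 0 { }.
      Root 33: left subtree has 0 nodes { }, right has 1 {39}.
    Root 8: left subtree has 3 nodes {27, 24, 12}, right has 0 { }.
      Root 27: left subtree has 0 nodes { }, right has 2 {24, 12}.
        Root 12: left subtree has 1 node {24}, right has 0 { }.

32, 18, 5, 35, 3, 16, 38, 33, 39, 8, 27, 12, 24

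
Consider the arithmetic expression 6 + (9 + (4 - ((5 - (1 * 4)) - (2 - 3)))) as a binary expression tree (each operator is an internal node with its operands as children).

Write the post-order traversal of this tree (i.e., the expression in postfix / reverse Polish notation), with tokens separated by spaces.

6 9 4 5 1 4 * - 2 3 - - - + +

Post-order on an expression tree gives postfix notation: for each operator, emit left operand, right operand, then the operator.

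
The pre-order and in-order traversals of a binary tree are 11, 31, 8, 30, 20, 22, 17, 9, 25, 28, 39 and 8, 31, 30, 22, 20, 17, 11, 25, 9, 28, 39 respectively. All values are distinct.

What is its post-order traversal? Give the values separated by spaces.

8 22 17 20 30 31 25 39 28 9 11

The first element of pre-order is the root; it splits in-order into left and right subtrees.
Root 11: left subtree has 6 nodes {8, 31, 30, 22, 20, 17}, right has 4 {25, 9, 28, 39}.
  Root 31: left subtree has 1 node {8}, right has 4 {30, 22, 20, 17}.
    Root 30: left subtree has 0 nodes { }, right has 3 {22, 20, 17}.
      Root 20: left subtree has 1 node {22}, right has 1 {17}.
  Root 9: left subtree has 1 node {25}, right has 2 {28, 39}.
    Root 28: left subtree has 0 nodes { }, right has 1 {39}.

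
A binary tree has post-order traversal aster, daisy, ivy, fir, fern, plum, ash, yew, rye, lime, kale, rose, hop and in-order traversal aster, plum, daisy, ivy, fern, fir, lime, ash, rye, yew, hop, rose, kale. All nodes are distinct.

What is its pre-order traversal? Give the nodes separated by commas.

hop, lime, plum, aster, fern, ivy, daisy, fir, rye, ash, yew, rose, kale

The last element of post-order is the root; it splits in-order into left and right subtrees.
Root hop: left subtree has 10 nodes {aster, plum, daisy, ivy, fern, fir, lime, ash, rye, yew}, right has 2 {rose, kale}.
  Root lime: left subtree has 6 nodes {aster, plum, daisy, ivy, fern, fir}, right has 3 {ash, rye, yew}.
    Root plum: left subtree has 1 node {aster}, right has 4 {daisy, ivy, fern, fir}.
      Root fern: left subtree has 2 nodes {daisy, ivy}, right has 1 {fir}.
        Root ivy: left subtree has 1 node {daisy}, right has 0 { }.
    Root rye: left subtree has 1 node {ash}, right has 1 {yew}.
  Root rose: left subtree has 0 nodes { }, right has 1 {kale}.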